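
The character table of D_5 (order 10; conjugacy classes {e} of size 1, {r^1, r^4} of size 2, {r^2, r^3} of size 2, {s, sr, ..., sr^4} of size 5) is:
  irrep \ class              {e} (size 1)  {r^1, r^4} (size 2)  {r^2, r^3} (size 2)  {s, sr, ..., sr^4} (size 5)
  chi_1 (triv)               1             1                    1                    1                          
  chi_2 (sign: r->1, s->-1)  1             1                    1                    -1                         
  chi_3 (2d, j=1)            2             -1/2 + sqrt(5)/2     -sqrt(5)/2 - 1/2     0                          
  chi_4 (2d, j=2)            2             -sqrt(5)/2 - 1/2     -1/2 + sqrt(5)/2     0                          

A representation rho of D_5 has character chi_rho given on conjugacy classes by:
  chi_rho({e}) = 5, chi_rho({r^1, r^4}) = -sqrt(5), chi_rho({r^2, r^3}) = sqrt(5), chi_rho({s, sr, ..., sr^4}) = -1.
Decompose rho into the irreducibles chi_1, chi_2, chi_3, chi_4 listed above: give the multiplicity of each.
Multiplicities: chi_1: 0, chi_2: 1, chi_3: 0, chi_4: 2.

Justification: Use <chi_rho, chi> = (1/|G|) sum_C |C| * chi_rho(C) * conj(chi(C)) with |G| = 10 for each irreducible chi in the table:
  <chi_rho, chi_1> = (1/10)[1*(5)*conj(1) + 2*(-sqrt(5))*conj(1) + 2*(sqrt(5))*conj(1) + 5*(-1)*conj(1)]
      = (1/10)[(5) + (-2*sqrt(5)) + (2*sqrt(5)) + (-5)] = 0/10 = 0
  <chi_rho, chi_2> = (1/10)[1*(5)*conj(1) + 2*(-sqrt(5))*conj(1) + 2*(sqrt(5))*conj(1) + 5*(-1)*conj(-1)]
      = (1/10)[(5) + (-2*sqrt(5)) + (2*sqrt(5)) + (5)] = 10/10 = 1
  <chi_rho, chi_3> = (1/10)[1*(5)*conj(2) + 2*(-sqrt(5))*conj(-1/2 + sqrt(5)/2) + 2*(sqrt(5))*conj(-sqrt(5)/2 - 1/2) + 5*(-1)*conj(0)]
      = (1/10)[(10) + (-5 + sqrt(5)) + (-5 - sqrt(5)) + (0)] = 0/10 = 0
  <chi_rho, chi_4> = (1/10)[1*(5)*conj(2) + 2*(-sqrt(5))*conj(-sqrt(5)/2 - 1/2) + 2*(sqrt(5))*conj(-1/2 + sqrt(5)/2) + 5*(-1)*conj(0)]
      = (1/10)[(10) + (sqrt(5) + 5) + (5 - sqrt(5)) + (0)] = 20/10 = 2
Dimension check: dim(rho) = sum (mult * dim) = 0*1 + 1*1 + 0*2 + 2*2 = 5 = chi_rho(e) = 5.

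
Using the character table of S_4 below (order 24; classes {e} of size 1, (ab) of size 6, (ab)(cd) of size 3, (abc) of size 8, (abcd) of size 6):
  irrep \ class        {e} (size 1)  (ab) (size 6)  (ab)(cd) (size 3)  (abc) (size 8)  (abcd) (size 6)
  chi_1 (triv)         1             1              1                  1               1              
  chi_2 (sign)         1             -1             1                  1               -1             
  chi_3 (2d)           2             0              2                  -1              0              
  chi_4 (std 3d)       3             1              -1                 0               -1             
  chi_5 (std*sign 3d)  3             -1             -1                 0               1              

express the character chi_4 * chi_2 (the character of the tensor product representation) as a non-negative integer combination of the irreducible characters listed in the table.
chi_4 tensor chi_2 = chi_5 (all other irreducibles have multiplicity 0).

Justification: The character of a tensor product is the pointwise product (chi_4 * chi_2)(C) = chi_4(C) * chi_2(C):
  {e}: (3)*(1), (ab): (1)*(-1), (ab)(cd): (-1)*(1), (abc): (0)*(1), (abcd): (-1)*(-1)
so (chi_4 * chi_2) takes values
  {e} -> 3, (ab) -> -1, (ab)(cd) -> -1, (abc) -> 0, (abcd) -> 1.
Now take the inner product of this character with each irreducible chi from the table, <chi_4*chi_2, chi> = (1/24) sum_C |C| (chi_4*chi_2)(C) conj(chi(C)):
  <chi_4*chi_2, chi_1> = (1/24)[1*(3)*conj(1) + 6*(-1)*conj(1) + 3*(-1)*conj(1) + 8*(0)*conj(1) + 6*(1)*conj(1)]
      = (1/24)[(3) + (-6) + (-3) + (0) + (6)] = 0/24 = 0
  <chi_4*chi_2, chi_2> = (1/24)[1*(3)*conj(1) + 6*(-1)*conj(-1) + 3*(-1)*conj(1) + 8*(0)*conj(1) + 6*(1)*conj(-1)]
      = (1/24)[(3) + (6) + (-3) + (0) + (-6)] = 0/24 = 0
  <chi_4*chi_2, chi_3> = (1/24)[1*(3)*conj(2) + 6*(-1)*conj(0) + 3*(-1)*conj(2) + 8*(0)*conj(-1) + 6*(1)*conj(0)]
      = (1/24)[(6) + (0) + (-6) + (0) + (0)] = 0/24 = 0
  <chi_4*chi_2, chi_4> = (1/24)[1*(3)*conj(3) + 6*(-1)*conj(1) + 3*(-1)*conj(-1) + 8*(0)*conj(0) + 6*(1)*conj(-1)]
      = (1/24)[(9) + (-6) + (3) + (0) + (-6)] = 0/24 = 0
  <chi_4*chi_2, chi_5> = (1/24)[1*(3)*conj(3) + 6*(-1)*conj(-1) + 3*(-1)*conj(-1) + 8*(0)*conj(0) + 6*(1)*conj(1)]
      = (1/24)[(9) + (6) + (3) + (0) + (6)] = 24/24 = 1
Hence the multiplicities are chi_5: 1. Dimension check: dim(chi_4)*dim(chi_2) = 3*1 = 3 and sum (mult * dim) = 1*3 = 3.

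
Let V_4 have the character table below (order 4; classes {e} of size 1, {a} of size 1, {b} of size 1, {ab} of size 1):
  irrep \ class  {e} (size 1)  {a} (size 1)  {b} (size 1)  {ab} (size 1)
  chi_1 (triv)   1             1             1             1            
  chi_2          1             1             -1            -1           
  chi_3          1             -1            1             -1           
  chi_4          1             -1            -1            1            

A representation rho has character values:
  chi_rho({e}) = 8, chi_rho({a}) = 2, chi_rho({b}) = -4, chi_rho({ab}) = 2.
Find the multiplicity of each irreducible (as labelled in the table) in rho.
Multiplicities: chi_1: 2, chi_2: 3, chi_3: 0, chi_4: 3.

Reasoning: Use <chi_rho, chi> = (1/|G|) sum_C |C| * chi_rho(C) * conj(chi(C)) with |G| = 4 for each irreducible chi in the table:
  <chi_rho, chi_1> = (1/4)[1*(8)*conj(1) + 1*(2)*conj(1) + 1*(-4)*conj(1) + 1*(2)*conj(1)]
      = (1/4)[(8) + (2) + (-4) + (2)] = 8/4 = 2
  <chi_rho, chi_2> = (1/4)[1*(8)*conj(1) + 1*(2)*conj(1) + 1*(-4)*conj(-1) + 1*(2)*conj(-1)]
      = (1/4)[(8) + (2) + (4) + (-2)] = 12/4 = 3
  <chi_rho, chi_3> = (1/4)[1*(8)*conj(1) + 1*(2)*conj(-1) + 1*(-4)*conj(1) + 1*(2)*conj(-1)]
      = (1/4)[(8) + (-2) + (-4) + (-2)] = 0/4 = 0
  <chi_rho, chi_4> = (1/4)[1*(8)*conj(1) + 1*(2)*conj(-1) + 1*(-4)*conj(-1) + 1*(2)*conj(1)]
      = (1/4)[(8) + (-2) + (4) + (2)] = 12/4 = 3
Dimension check: dim(rho) = sum (mult * dim) = 2*1 + 3*1 + 0*1 + 3*1 = 8 = chi_rho(e) = 8.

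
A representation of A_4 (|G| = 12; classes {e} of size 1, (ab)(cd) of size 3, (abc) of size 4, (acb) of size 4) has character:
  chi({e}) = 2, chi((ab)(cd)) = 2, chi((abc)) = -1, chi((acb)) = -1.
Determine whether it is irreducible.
Not irreducible (reducible): <chi, chi> = 2 > 1.

Proof sketch: <chi, chi> = (1/|G|) sum_C |C| * |chi(C)|^2 = (1/12)[1*|2|^2 + 3*|2|^2 + 4*|-1|^2 + 4*|-1|^2]
  = (1/12)[(4) + (12) + (4) + (4)] = 24/12 = 2.
(Exp terms are combined using exp(i*s)*conj(exp(i*t)) = exp(i*(s-t)), and sums of them are collapsed using the identity that for every m > 1 the m distinct m-th roots of unity sum to 0, e.g. 1 + exp(2*I*pi/3) + exp(-2*I*pi/3) = 0.)
A character is irreducible iff <chi, chi> = 1, so this representation is reducible.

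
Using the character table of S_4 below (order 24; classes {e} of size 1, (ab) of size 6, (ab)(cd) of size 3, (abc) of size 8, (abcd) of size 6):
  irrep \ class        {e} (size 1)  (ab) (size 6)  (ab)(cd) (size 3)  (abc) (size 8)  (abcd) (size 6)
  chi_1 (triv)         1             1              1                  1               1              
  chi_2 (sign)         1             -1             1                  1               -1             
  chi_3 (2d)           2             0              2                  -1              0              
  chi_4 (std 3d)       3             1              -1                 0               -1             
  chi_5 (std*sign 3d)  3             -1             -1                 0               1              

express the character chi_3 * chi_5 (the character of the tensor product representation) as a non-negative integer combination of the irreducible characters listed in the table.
chi_3 tensor chi_5 = chi_4 + chi_5 (all other irreducibles have multiplicity 0).

Explanation: The character of a tensor product is the pointwise product (chi_3 * chi_5)(C) = chi_3(C) * chi_5(C):
  {e}: (2)*(3), (ab): (0)*(-1), (ab)(cd): (2)*(-1), (abc): (-1)*(0), (abcd): (0)*(1)
so (chi_3 * chi_5) takes values
  {e} -> 6, (ab) -> 0, (ab)(cd) -> -2, (abc) -> 0, (abcd) -> 0.
Now take the inner product of this character with each irreducible chi from the table, <chi_3*chi_5, chi> = (1/24) sum_C |C| (chi_3*chi_5)(C) conj(chi(C)):
  <chi_3*chi_5, chi_1> = (1/24)[1*(6)*conj(1) + 6*(0)*conj(1) + 3*(-2)*conj(1) + 8*(0)*conj(1) + 6*(0)*conj(1)]
      = (1/24)[(6) + (0) + (-6) + (0) + (0)] = 0/24 = 0
  <chi_3*chi_5, chi_2> = (1/24)[1*(6)*conj(1) + 6*(0)*conj(-1) + 3*(-2)*conj(1) + 8*(0)*conj(1) + 6*(0)*conj(-1)]
      = (1/24)[(6) + (0) + (-6) + (0) + (0)] = 0/24 = 0
  <chi_3*chi_5, chi_3> = (1/24)[1*(6)*conj(2) + 6*(0)*conj(0) + 3*(-2)*conj(2) + 8*(0)*conj(-1) + 6*(0)*conj(0)]
      = (1/24)[(12) + (0) + (-12) + (0) + (0)] = 0/24 = 0
  <chi_3*chi_5, chi_4> = (1/24)[1*(6)*conj(3) + 6*(0)*conj(1) + 3*(-2)*conj(-1) + 8*(0)*conj(0) + 6*(0)*conj(-1)]
      = (1/24)[(18) + (0) + (6) + (0) + (0)] = 24/24 = 1
  <chi_3*chi_5, chi_5> = (1/24)[1*(6)*conj(3) + 6*(0)*conj(-1) + 3*(-2)*conj(-1) + 8*(0)*conj(0) + 6*(0)*conj(1)]
      = (1/24)[(18) + (0) + (6) + (0) + (0)] = 24/24 = 1
Hence the multiplicities are chi_4: 1, chi_5: 1. Dimension check: dim(chi_3)*dim(chi_5) = 2*3 = 6 and sum (mult * dim) = 1*3 + 1*3 = 6.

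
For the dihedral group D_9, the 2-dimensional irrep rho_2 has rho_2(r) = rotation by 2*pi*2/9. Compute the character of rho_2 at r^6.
chi_{rho_2}(r^6) = 2*cos(2*pi*2*6/9) = -1

Justification: rho_2(r^6) is rotation by angle 2*pi*2*6/9, whose trace is 2*cos(2*pi*2*6/9) = -1.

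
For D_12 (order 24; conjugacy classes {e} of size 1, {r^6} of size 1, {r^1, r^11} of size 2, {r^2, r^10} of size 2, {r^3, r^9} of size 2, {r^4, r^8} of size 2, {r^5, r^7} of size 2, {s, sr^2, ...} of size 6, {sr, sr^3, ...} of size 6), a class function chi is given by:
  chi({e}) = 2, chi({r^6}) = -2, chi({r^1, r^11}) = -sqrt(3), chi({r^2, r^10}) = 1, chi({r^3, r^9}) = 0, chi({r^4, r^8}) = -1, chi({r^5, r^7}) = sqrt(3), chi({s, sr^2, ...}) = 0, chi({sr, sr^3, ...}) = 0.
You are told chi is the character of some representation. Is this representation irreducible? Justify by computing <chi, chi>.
Irreducible: <chi, chi> = 1.

Reasoning: <chi, chi> = (1/|G|) sum_C |C| * |chi(C)|^2 = (1/24)[1*|2|^2 + 1*|-2|^2 + 2*|-sqrt(3)|^2 + 2*|1|^2 + 2*|0|^2 + 2*|-1|^2 + 2*|sqrt(3)|^2 + 6*|0|^2 + 6*|0|^2]
  = (1/24)[(4) + (4) + (6) + (2) + (0) + (2) + (6) + (0) + (0)] = 24/24 = 1.
A character is irreducible iff <chi, chi> = 1, so this representation is irreducible.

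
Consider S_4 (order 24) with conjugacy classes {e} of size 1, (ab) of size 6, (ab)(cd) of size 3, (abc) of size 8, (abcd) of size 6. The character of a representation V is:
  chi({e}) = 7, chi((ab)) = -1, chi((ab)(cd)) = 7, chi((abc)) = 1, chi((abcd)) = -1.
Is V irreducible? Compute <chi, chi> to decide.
Not irreducible (reducible): <chi, chi> = 9 > 1.

Reasoning: <chi, chi> = (1/|G|) sum_C |C| * |chi(C)|^2 = (1/24)[1*|7|^2 + 6*|-1|^2 + 3*|7|^2 + 8*|1|^2 + 6*|-1|^2]
  = (1/24)[(49) + (6) + (147) + (8) + (6)] = 216/24 = 9.
A character is irreducible iff <chi, chi> = 1, so this representation is reducible.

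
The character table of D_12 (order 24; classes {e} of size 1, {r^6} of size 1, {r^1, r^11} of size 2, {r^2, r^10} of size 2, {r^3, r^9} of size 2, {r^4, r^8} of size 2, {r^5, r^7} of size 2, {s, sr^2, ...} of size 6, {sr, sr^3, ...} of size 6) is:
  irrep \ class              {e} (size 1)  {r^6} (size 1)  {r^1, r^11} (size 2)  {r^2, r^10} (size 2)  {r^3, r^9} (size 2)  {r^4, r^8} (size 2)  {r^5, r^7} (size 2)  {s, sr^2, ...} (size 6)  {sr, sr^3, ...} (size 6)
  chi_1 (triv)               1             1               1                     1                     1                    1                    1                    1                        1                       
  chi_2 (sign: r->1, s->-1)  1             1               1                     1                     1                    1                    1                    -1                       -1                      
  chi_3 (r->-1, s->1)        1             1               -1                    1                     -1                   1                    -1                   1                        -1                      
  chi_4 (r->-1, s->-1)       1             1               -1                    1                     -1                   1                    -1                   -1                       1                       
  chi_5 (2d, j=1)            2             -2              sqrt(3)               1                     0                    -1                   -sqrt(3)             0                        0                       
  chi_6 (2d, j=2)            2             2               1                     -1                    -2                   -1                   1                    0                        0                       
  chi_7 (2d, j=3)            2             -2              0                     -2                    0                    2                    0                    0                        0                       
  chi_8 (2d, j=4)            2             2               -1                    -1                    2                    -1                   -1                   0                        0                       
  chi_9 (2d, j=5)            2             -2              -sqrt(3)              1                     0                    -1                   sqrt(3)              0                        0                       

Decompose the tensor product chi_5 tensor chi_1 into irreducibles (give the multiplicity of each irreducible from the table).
chi_5 tensor chi_1 = chi_5 (all other irreducibles have multiplicity 0).

Justification: The character of a tensor product is the pointwise product (chi_5 * chi_1)(C) = chi_5(C) * chi_1(C):
  {e}: (2)*(1), {r^6}: (-2)*(1), {r^1, r^11}: (sqrt(3))*(1), {r^2, r^10}: (1)*(1), {r^3, r^9}: (0)*(1), {r^4, r^8}: (-1)*(1), {r^5, r^7}: (-sqrt(3))*(1), {s, sr^2, ...}: (0)*(1), {sr, sr^3, ...}: (0)*(1)
so (chi_5 * chi_1) takes values
  {e} -> 2, {r^6} -> -2, {r^1, r^11} -> sqrt(3), {r^2, r^10} -> 1, {r^3, r^9} -> 0, {r^4, r^8} -> -1, {r^5, r^7} -> -sqrt(3), {s, sr^2, ...} -> 0, {sr, sr^3, ...} -> 0.
Now take the inner product of this character with each irreducible chi from the table, <chi_5*chi_1, chi> = (1/24) sum_C |C| (chi_5*chi_1)(C) conj(chi(C)):
  <chi_5*chi_1, chi_1> = (1/24)[1*(2)*conj(1) + 1*(-2)*conj(1) + 2*(sqrt(3))*conj(1) + 2*(1)*conj(1) + 2*(0)*conj(1) + 2*(-1)*conj(1) + 2*(-sqrt(3))*conj(1) + 6*(0)*conj(1) + 6*(0)*conj(1)]
      = (1/24)[(2) + (-2) + (2*sqrt(3)) + (2) + (0) + (-2) + (-2*sqrt(3)) + (0) + (0)] = 0/24 = 0
  <chi_5*chi_1, chi_2> = (1/24)[1*(2)*conj(1) + 1*(-2)*conj(1) + 2*(sqrt(3))*conj(1) + 2*(1)*conj(1) + 2*(0)*conj(1) + 2*(-1)*conj(1) + 2*(-sqrt(3))*conj(1) + 6*(0)*conj(-1) + 6*(0)*conj(-1)]
      = (1/24)[(2) + (-2) + (2*sqrt(3)) + (2) + (0) + (-2) + (-2*sqrt(3)) + (0) + (0)] = 0/24 = 0
  <chi_5*chi_1, chi_3> = (1/24)[1*(2)*conj(1) + 1*(-2)*conj(1) + 2*(sqrt(3))*conj(-1) + 2*(1)*conj(1) + 2*(0)*conj(-1) + 2*(-1)*conj(1) + 2*(-sqrt(3))*conj(-1) + 6*(0)*conj(1) + 6*(0)*conj(-1)]
      = (1/24)[(2) + (-2) + (-2*sqrt(3)) + (2) + (0) + (-2) + (2*sqrt(3)) + (0) + (0)] = 0/24 = 0
  <chi_5*chi_1, chi_4> = (1/24)[1*(2)*conj(1) + 1*(-2)*conj(1) + 2*(sqrt(3))*conj(-1) + 2*(1)*conj(1) + 2*(0)*conj(-1) + 2*(-1)*conj(1) + 2*(-sqrt(3))*conj(-1) + 6*(0)*conj(-1) + 6*(0)*conj(1)]
      = (1/24)[(2) + (-2) + (-2*sqrt(3)) + (2) + (0) + (-2) + (2*sqrt(3)) + (0) + (0)] = 0/24 = 0
  <chi_5*chi_1, chi_5> = (1/24)[1*(2)*conj(2) + 1*(-2)*conj(-2) + 2*(sqrt(3))*conj(sqrt(3)) + 2*(1)*conj(1) + 2*(0)*conj(0) + 2*(-1)*conj(-1) + 2*(-sqrt(3))*conj(-sqrt(3)) + 6*(0)*conj(0) + 6*(0)*conj(0)]
      = (1/24)[(4) + (4) + (6) + (2) + (0) + (2) + (6) + (0) + (0)] = 24/24 = 1
  <chi_5*chi_1, chi_6> = (1/24)[1*(2)*conj(2) + 1*(-2)*conj(2) + 2*(sqrt(3))*conj(1) + 2*(1)*conj(-1) + 2*(0)*conj(-2) + 2*(-1)*conj(-1) + 2*(-sqrt(3))*conj(1) + 6*(0)*conj(0) + 6*(0)*conj(0)]
      = (1/24)[(4) + (-4) + (2*sqrt(3)) + (-2) + (0) + (2) + (-2*sqrt(3)) + (0) + (0)] = 0/24 = 0
  <chi_5*chi_1, chi_7> = (1/24)[1*(2)*conj(2) + 1*(-2)*conj(-2) + 2*(sqrt(3))*conj(0) + 2*(1)*conj(-2) + 2*(0)*conj(0) + 2*(-1)*conj(2) + 2*(-sqrt(3))*conj(0) + 6*(0)*conj(0) + 6*(0)*conj(0)]
      = (1/24)[(4) + (4) + (0) + (-4) + (0) + (-4) + (0) + (0) + (0)] = 0/24 = 0
  <chi_5*chi_1, chi_8> = (1/24)[1*(2)*conj(2) + 1*(-2)*conj(2) + 2*(sqrt(3))*conj(-1) + 2*(1)*conj(-1) + 2*(0)*conj(2) + 2*(-1)*conj(-1) + 2*(-sqrt(3))*conj(-1) + 6*(0)*conj(0) + 6*(0)*conj(0)]
      = (1/24)[(4) + (-4) + (-2*sqrt(3)) + (-2) + (0) + (2) + (2*sqrt(3)) + (0) + (0)] = 0/24 = 0
  <chi_5*chi_1, chi_9> = (1/24)[1*(2)*conj(2) + 1*(-2)*conj(-2) + 2*(sqrt(3))*conj(-sqrt(3)) + 2*(1)*conj(1) + 2*(0)*conj(0) + 2*(-1)*conj(-1) + 2*(-sqrt(3))*conj(sqrt(3)) + 6*(0)*conj(0) + 6*(0)*conj(0)]
      = (1/24)[(4) + (4) + (-6) + (2) + (0) + (2) + (-6) + (0) + (0)] = 0/24 = 0
Hence the multiplicities are chi_5: 1. Dimension check: dim(chi_5)*dim(chi_1) = 2*1 = 2 and sum (mult * dim) = 1*2 = 2.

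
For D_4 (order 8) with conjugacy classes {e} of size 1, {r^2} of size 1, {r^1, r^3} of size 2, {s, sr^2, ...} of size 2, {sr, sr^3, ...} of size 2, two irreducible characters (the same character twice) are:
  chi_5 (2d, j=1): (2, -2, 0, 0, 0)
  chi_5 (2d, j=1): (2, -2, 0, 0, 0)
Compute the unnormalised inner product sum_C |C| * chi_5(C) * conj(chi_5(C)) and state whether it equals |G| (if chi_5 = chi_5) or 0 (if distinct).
Sum = 8 = |G| = 8; so <chi_5, chi_5> = 1 (norm-1 confirms irreducibility).

Justification: Compute term by term over conjugacy classes (|C| * chi_5(C) * conj(chi_5(C))):
  1*(2)*conj(2) + 1*(-2)*conj(-2) + 2*(0)*conj(0) + 2*(0)*conj(0) + 2*(0)*conj(0)
  = (4) + (4) + (0) + (0) + (0)
  = 8.
Dividing by |G| = 8 gives 8/8 = 1, matching the row-orthogonality relation <chi_5, chi_5> = [chi_5 = chi_5].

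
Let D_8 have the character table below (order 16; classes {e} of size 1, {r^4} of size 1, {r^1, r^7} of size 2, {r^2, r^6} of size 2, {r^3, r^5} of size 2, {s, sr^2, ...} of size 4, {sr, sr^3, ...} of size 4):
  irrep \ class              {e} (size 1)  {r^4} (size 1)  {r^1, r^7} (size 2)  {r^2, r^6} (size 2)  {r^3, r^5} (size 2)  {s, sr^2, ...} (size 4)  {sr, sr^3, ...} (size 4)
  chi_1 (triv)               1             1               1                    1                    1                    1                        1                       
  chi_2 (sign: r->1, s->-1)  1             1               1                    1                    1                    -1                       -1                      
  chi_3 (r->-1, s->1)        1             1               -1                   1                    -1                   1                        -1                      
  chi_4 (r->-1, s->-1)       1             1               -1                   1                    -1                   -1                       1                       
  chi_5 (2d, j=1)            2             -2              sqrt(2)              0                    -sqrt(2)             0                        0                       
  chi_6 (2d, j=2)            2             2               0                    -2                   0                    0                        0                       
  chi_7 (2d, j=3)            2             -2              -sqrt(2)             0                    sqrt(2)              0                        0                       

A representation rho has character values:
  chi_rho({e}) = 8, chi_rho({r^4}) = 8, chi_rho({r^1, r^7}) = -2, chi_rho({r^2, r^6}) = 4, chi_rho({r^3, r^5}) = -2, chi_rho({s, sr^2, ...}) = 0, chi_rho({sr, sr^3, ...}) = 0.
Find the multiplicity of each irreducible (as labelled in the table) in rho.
Multiplicities: chi_1: 1, chi_2: 1, chi_3: 2, chi_4: 2, chi_5: 0, chi_6: 1, chi_7: 0.

Why: Use <chi_rho, chi> = (1/|G|) sum_C |C| * chi_rho(C) * conj(chi(C)) with |G| = 16 for each irreducible chi in the table:
  <chi_rho, chi_1> = (1/16)[1*(8)*conj(1) + 1*(8)*conj(1) + 2*(-2)*conj(1) + 2*(4)*conj(1) + 2*(-2)*conj(1) + 4*(0)*conj(1) + 4*(0)*conj(1)]
      = (1/16)[(8) + (8) + (-4) + (8) + (-4) + (0) + (0)] = 16/16 = 1
  <chi_rho, chi_2> = (1/16)[1*(8)*conj(1) + 1*(8)*conj(1) + 2*(-2)*conj(1) + 2*(4)*conj(1) + 2*(-2)*conj(1) + 4*(0)*conj(-1) + 4*(0)*conj(-1)]
      = (1/16)[(8) + (8) + (-4) + (8) + (-4) + (0) + (0)] = 16/16 = 1
  <chi_rho, chi_3> = (1/16)[1*(8)*conj(1) + 1*(8)*conj(1) + 2*(-2)*conj(-1) + 2*(4)*conj(1) + 2*(-2)*conj(-1) + 4*(0)*conj(1) + 4*(0)*conj(-1)]
      = (1/16)[(8) + (8) + (4) + (8) + (4) + (0) + (0)] = 32/16 = 2
  <chi_rho, chi_4> = (1/16)[1*(8)*conj(1) + 1*(8)*conj(1) + 2*(-2)*conj(-1) + 2*(4)*conj(1) + 2*(-2)*conj(-1) + 4*(0)*conj(-1) + 4*(0)*conj(1)]
      = (1/16)[(8) + (8) + (4) + (8) + (4) + (0) + (0)] = 32/16 = 2
  <chi_rho, chi_5> = (1/16)[1*(8)*conj(2) + 1*(8)*conj(-2) + 2*(-2)*conj(sqrt(2)) + 2*(4)*conj(0) + 2*(-2)*conj(-sqrt(2)) + 4*(0)*conj(0) + 4*(0)*conj(0)]
      = (1/16)[(16) + (-16) + (-4*sqrt(2)) + (0) + (4*sqrt(2)) + (0) + (0)] = 0/16 = 0
  <chi_rho, chi_6> = (1/16)[1*(8)*conj(2) + 1*(8)*conj(2) + 2*(-2)*conj(0) + 2*(4)*conj(-2) + 2*(-2)*conj(0) + 4*(0)*conj(0) + 4*(0)*conj(0)]
      = (1/16)[(16) + (16) + (0) + (-16) + (0) + (0) + (0)] = 16/16 = 1
  <chi_rho, chi_7> = (1/16)[1*(8)*conj(2) + 1*(8)*conj(-2) + 2*(-2)*conj(-sqrt(2)) + 2*(4)*conj(0) + 2*(-2)*conj(sqrt(2)) + 4*(0)*conj(0) + 4*(0)*conj(0)]
      = (1/16)[(16) + (-16) + (4*sqrt(2)) + (0) + (-4*sqrt(2)) + (0) + (0)] = 0/16 = 0
Dimension check: dim(rho) = sum (mult * dim) = 1*1 + 1*1 + 2*1 + 2*1 + 0*2 + 1*2 + 0*2 = 8 = chi_rho(e) = 8.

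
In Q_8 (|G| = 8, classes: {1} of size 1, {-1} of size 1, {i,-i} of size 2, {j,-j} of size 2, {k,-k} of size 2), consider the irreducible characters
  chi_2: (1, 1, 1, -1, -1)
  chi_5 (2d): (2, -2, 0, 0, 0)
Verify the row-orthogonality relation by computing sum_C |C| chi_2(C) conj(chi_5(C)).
Sum = 0; so <chi_2, chi_5> = 0 (distinct irreducibles are orthogonal).

Explanation: Compute term by term over conjugacy classes (|C| * chi_2(C) * conj(chi_5(C))):
  1*(1)*conj(2) + 1*(1)*conj(-2) + 2*(1)*conj(0) + 2*(-1)*conj(0) + 2*(-1)*conj(0)
  = (2) + (-2) + (0) + (0) + (0)
  = 0.
Dividing by |G| = 8 gives 0/8 = 0, matching the row-orthogonality relation <chi_2, chi_5> = [chi_2 = chi_5].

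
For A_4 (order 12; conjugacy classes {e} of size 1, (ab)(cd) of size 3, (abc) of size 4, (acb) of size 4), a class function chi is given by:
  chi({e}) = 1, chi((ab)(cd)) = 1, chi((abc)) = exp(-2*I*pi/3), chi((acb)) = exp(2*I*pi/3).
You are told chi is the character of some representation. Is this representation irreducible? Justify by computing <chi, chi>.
Irreducible: <chi, chi> = 1.

Argument: <chi, chi> = (1/|G|) sum_C |C| * |chi(C)|^2 = (1/12)[1*|1|^2 + 3*|1|^2 + 4*|exp(-2*I*pi/3)|^2 + 4*|exp(2*I*pi/3)|^2]
  = (1/12)[(1) + (3) + (4) + (4)] = 12/12 = 1.
(Exp terms are combined using exp(i*s)*conj(exp(i*t)) = exp(i*(s-t)), and sums of them are collapsed using the identity that for every m > 1 the m distinct m-th roots of unity sum to 0, e.g. 1 + exp(2*I*pi/3) + exp(-2*I*pi/3) = 0.)
A character is irreducible iff <chi, chi> = 1, so this representation is irreducible.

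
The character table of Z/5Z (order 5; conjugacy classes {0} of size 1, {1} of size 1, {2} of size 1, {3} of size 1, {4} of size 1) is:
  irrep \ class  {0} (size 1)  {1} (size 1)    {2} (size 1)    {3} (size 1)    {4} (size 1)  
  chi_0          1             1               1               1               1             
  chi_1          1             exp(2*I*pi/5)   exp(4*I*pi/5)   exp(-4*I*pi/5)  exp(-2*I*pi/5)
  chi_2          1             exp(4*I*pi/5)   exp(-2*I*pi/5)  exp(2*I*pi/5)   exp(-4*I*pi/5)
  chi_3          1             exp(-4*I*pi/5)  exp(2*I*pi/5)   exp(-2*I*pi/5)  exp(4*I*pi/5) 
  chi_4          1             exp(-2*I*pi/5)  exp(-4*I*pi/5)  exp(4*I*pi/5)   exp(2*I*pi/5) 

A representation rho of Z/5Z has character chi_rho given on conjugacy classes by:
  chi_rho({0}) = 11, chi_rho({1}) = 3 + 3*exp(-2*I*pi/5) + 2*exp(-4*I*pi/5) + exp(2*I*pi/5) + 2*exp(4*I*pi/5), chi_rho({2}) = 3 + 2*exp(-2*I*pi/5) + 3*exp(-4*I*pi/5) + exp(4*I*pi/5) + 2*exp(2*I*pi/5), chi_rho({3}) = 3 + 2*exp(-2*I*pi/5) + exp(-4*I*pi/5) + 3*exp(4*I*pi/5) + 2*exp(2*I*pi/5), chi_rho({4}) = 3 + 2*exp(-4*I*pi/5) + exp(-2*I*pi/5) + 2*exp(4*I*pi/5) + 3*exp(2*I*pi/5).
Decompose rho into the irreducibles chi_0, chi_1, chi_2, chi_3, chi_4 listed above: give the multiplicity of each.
Multiplicities: chi_0: 3, chi_1: 1, chi_2: 2, chi_3: 2, chi_4: 3.

Reasoning: Use <chi_rho, chi> = (1/|G|) sum_C |C| * chi_rho(C) * conj(chi(C)) with |G| = 5 for each irreducible chi in the table:
  <chi_rho, chi_0> = (1/5)[1*(11)*conj(1) + 1*(3 + 3*exp(-2*I*pi/5) + 2*exp(-4*I*pi/5) + exp(2*I*pi/5) + 2*exp(4*I*pi/5))*conj(1) + 1*(3 + 2*exp(-2*I*pi/5) + 3*exp(-4*I*pi/5) + exp(4*I*pi/5) + 2*exp(2*I*pi/5))*conj(1) + 1*(3 + 2*exp(-2*I*pi/5) + exp(-4*I*pi/5) + 3*exp(4*I*pi/5) + 2*exp(2*I*pi/5))*conj(1) + 1*(3 + 2*exp(-4*I*pi/5) + exp(-2*I*pi/5) + 2*exp(4*I*pi/5) + 3*exp(2*I*pi/5))*conj(1)]
      = (1/5)[(11) + (3 + 3*exp(-2*I*pi/5) + 2*exp(-4*I*pi/5) + exp(2*I*pi/5) + 2*exp(4*I*pi/5)) + (3 + 2*exp(-2*I*pi/5) + 3*exp(-4*I*pi/5) + exp(4*I*pi/5) + 2*exp(2*I*pi/5)) + (3 + 2*exp(-2*I*pi/5) + exp(-4*I*pi/5) + 3*exp(4*I*pi/5) + 2*exp(2*I*pi/5)) + (3 + 2*exp(-4*I*pi/5) + exp(-2*I*pi/5) + 2*exp(4*I*pi/5) + 3*exp(2*I*pi/5))] = 15/5 = 3
  <chi_rho, chi_1> = (1/5)[1*(11)*conj(1) + 1*(3 + 3*exp(-2*I*pi/5) + 2*exp(-4*I*pi/5) + exp(2*I*pi/5) + 2*exp(4*I*pi/5))*conj(exp(2*I*pi/5)) + 1*(3 + 2*exp(-2*I*pi/5) + 3*exp(-4*I*pi/5) + exp(4*I*pi/5) + 2*exp(2*I*pi/5))*conj(exp(4*I*pi/5)) + 1*(3 + 2*exp(-2*I*pi/5) + exp(-4*I*pi/5) + 3*exp(4*I*pi/5) + 2*exp(2*I*pi/5))*conj(exp(-4*I*pi/5)) + 1*(3 + 2*exp(-4*I*pi/5) + exp(-2*I*pi/5) + 2*exp(4*I*pi/5) + 3*exp(2*I*pi/5))*conj(exp(-2*I*pi/5))]
      = (1/5)[(11) + (1 + 3*exp(-2*I*pi/5) + 3*exp(-4*I*pi/5) + 2*exp(4*I*pi/5) + 2*exp(2*I*pi/5)) + (1 + 2*exp(-2*I*pi/5) + 3*exp(-4*I*pi/5) + 2*exp(4*I*pi/5) + 3*exp(2*I*pi/5)) + (1 + 3*exp(-2*I*pi/5) + 2*exp(-4*I*pi/5) + 3*exp(4*I*pi/5) + 2*exp(2*I*pi/5)) + (1 + 2*exp(-2*I*pi/5) + 2*exp(-4*I*pi/5) + 3*exp(4*I*pi/5) + 3*exp(2*I*pi/5))] = 5/5 = 1
  <chi_rho, chi_2> = (1/5)[1*(11)*conj(1) + 1*(3 + 3*exp(-2*I*pi/5) + 2*exp(-4*I*pi/5) + exp(2*I*pi/5) + 2*exp(4*I*pi/5))*conj(exp(4*I*pi/5)) + 1*(3 + 2*exp(-2*I*pi/5) + 3*exp(-4*I*pi/5) + exp(4*I*pi/5) + 2*exp(2*I*pi/5))*conj(exp(-2*I*pi/5)) + 1*(3 + 2*exp(-2*I*pi/5) + exp(-4*I*pi/5) + 3*exp(4*I*pi/5) + 2*exp(2*I*pi/5))*conj(exp(2*I*pi/5)) + 1*(3 + 2*exp(-4*I*pi/5) + exp(-2*I*pi/5) + 2*exp(4*I*pi/5) + 3*exp(2*I*pi/5))*conj(exp(-4*I*pi/5))]
      = (1/5)[(11) + (2 + 3*exp(-4*I*pi/5) + exp(-2*I*pi/5) + 3*exp(4*I*pi/5) + 2*exp(2*I*pi/5)) + (2 + 3*exp(-2*I*pi/5) + exp(-4*I*pi/5) + 2*exp(4*I*pi/5) + 3*exp(2*I*pi/5)) + (2 + 3*exp(-2*I*pi/5) + 2*exp(-4*I*pi/5) + exp(4*I*pi/5) + 3*exp(2*I*pi/5)) + (2 + 2*exp(-2*I*pi/5) + 3*exp(-4*I*pi/5) + exp(2*I*pi/5) + 3*exp(4*I*pi/5))] = 10/5 = 2
  <chi_rho, chi_3> = (1/5)[1*(11)*conj(1) + 1*(3 + 3*exp(-2*I*pi/5) + 2*exp(-4*I*pi/5) + exp(2*I*pi/5) + 2*exp(4*I*pi/5))*conj(exp(-4*I*pi/5)) + 1*(3 + 2*exp(-2*I*pi/5) + 3*exp(-4*I*pi/5) + exp(4*I*pi/5) + 2*exp(2*I*pi/5))*conj(exp(2*I*pi/5)) + 1*(3 + 2*exp(-2*I*pi/5) + exp(-4*I*pi/5) + 3*exp(4*I*pi/5) + 2*exp(2*I*pi/5))*conj(exp(-2*I*pi/5)) + 1*(3 + 2*exp(-4*I*pi/5) + exp(-2*I*pi/5) + 2*exp(4*I*pi/5) + 3*exp(2*I*pi/5))*conj(exp(4*I*pi/5))]
      = (1/5)[(11) + (2 + 2*exp(-2*I*pi/5) + exp(-4*I*pi/5) + 3*exp(4*I*pi/5) + 3*exp(2*I*pi/5)) + (2 + 3*exp(-2*I*pi/5) + 2*exp(-4*I*pi/5) + exp(2*I*pi/5) + 3*exp(4*I*pi/5)) + (2 + 3*exp(-4*I*pi/5) + exp(-2*I*pi/5) + 2*exp(4*I*pi/5) + 3*exp(2*I*pi/5)) + (2 + 3*exp(-2*I*pi/5) + 3*exp(-4*I*pi/5) + exp(4*I*pi/5) + 2*exp(2*I*pi/5))] = 10/5 = 2
  <chi_rho, chi_4> = (1/5)[1*(11)*conj(1) + 1*(3 + 3*exp(-2*I*pi/5) + 2*exp(-4*I*pi/5) + exp(2*I*pi/5) + 2*exp(4*I*pi/5))*conj(exp(-2*I*pi/5)) + 1*(3 + 2*exp(-2*I*pi/5) + 3*exp(-4*I*pi/5) + exp(4*I*pi/5) + 2*exp(2*I*pi/5))*conj(exp(-4*I*pi/5)) + 1*(3 + 2*exp(-2*I*pi/5) + exp(-4*I*pi/5) + 3*exp(4*I*pi/5) + 2*exp(2*I*pi/5))*conj(exp(4*I*pi/5)) + 1*(3 + 2*exp(-4*I*pi/5) + exp(-2*I*pi/5) + 2*exp(4*I*pi/5) + 3*exp(2*I*pi/5))*conj(exp(2*I*pi/5))]
      = (1/5)[(11) + (3 + 2*exp(-2*I*pi/5) + 2*exp(-4*I*pi/5) + exp(4*I*pi/5) + 3*exp(2*I*pi/5)) + (3 + 2*exp(-4*I*pi/5) + exp(-2*I*pi/5) + 3*exp(4*I*pi/5) + 2*exp(2*I*pi/5)) + (3 + 2*exp(-2*I*pi/5) + 3*exp(-4*I*pi/5) + exp(2*I*pi/5) + 2*exp(4*I*pi/5)) + (3 + 3*exp(-2*I*pi/5) + exp(-4*I*pi/5) + 2*exp(4*I*pi/5) + 2*exp(2*I*pi/5))] = 15/5 = 3
(Exp terms are combined using exp(i*s)*conj(exp(i*t)) = exp(i*(s-t)), and sums of them are collapsed using the identity that for every m > 1 the m distinct m-th roots of unity sum to 0, e.g. 1 + exp(2*I*pi/3) + exp(-2*I*pi/3) = 0.)
Dimension check: dim(rho) = sum (mult * dim) = 3*1 + 1*1 + 2*1 + 2*1 + 3*1 = 11 = chi_rho(e) = 11.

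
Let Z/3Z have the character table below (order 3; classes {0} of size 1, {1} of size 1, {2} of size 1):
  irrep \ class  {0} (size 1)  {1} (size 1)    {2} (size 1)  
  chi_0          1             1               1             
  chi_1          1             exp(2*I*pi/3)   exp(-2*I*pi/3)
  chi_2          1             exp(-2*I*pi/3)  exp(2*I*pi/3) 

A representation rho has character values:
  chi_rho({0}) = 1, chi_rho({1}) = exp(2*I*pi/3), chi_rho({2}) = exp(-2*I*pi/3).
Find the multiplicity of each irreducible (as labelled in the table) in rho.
Multiplicities: chi_0: 0, chi_1: 1, chi_2: 0.

Working: Use <chi_rho, chi> = (1/|G|) sum_C |C| * chi_rho(C) * conj(chi(C)) with |G| = 3 for each irreducible chi in the table:
  <chi_rho, chi_0> = (1/3)[1*(1)*conj(1) + 1*(exp(2*I*pi/3))*conj(1) + 1*(exp(-2*I*pi/3))*conj(1)]
      = (1/3)[(1) + (exp(2*I*pi/3)) + (exp(-2*I*pi/3))] = 0/3 = 0
  <chi_rho, chi_1> = (1/3)[1*(1)*conj(1) + 1*(exp(2*I*pi/3))*conj(exp(2*I*pi/3)) + 1*(exp(-2*I*pi/3))*conj(exp(-2*I*pi/3))]
      = (1/3)[(1) + (1) + (1)] = 3/3 = 1
  <chi_rho, chi_2> = (1/3)[1*(1)*conj(1) + 1*(exp(2*I*pi/3))*conj(exp(-2*I*pi/3)) + 1*(exp(-2*I*pi/3))*conj(exp(2*I*pi/3))]
      = (1/3)[(1) + (exp(-2*I*pi/3)) + (exp(2*I*pi/3))] = 0/3 = 0
(Exp terms are combined using exp(i*s)*conj(exp(i*t)) = exp(i*(s-t)), and sums of them are collapsed using the identity that for every m > 1 the m distinct m-th roots of unity sum to 0, e.g. 1 + exp(2*I*pi/3) + exp(-2*I*pi/3) = 0.)
Dimension check: dim(rho) = sum (mult * dim) = 0*1 + 1*1 + 0*1 = 1 = chi_rho(e) = 1.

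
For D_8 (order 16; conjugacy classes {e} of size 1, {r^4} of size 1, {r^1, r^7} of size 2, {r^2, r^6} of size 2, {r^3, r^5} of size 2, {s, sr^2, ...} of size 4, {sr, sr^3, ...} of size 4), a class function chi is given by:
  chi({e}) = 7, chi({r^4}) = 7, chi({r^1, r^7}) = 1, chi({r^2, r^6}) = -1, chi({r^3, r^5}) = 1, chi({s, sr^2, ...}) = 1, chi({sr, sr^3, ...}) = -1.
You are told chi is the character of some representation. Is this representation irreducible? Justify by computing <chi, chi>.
Not irreducible (reducible): <chi, chi> = 7 > 1.

Explanation: <chi, chi> = (1/|G|) sum_C |C| * |chi(C)|^2 = (1/16)[1*|7|^2 + 1*|7|^2 + 2*|1|^2 + 2*|-1|^2 + 2*|1|^2 + 4*|1|^2 + 4*|-1|^2]
  = (1/16)[(49) + (49) + (2) + (2) + (2) + (4) + (4)] = 112/16 = 7.
A character is irreducible iff <chi, chi> = 1, so this representation is reducible.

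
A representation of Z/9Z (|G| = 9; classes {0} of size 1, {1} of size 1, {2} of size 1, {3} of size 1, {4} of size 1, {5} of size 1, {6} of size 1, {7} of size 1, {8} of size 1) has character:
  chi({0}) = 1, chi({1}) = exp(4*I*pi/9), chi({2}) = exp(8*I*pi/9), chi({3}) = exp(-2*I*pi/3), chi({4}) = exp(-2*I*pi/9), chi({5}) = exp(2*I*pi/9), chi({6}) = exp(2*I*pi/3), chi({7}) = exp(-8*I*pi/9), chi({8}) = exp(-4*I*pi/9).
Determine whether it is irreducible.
Irreducible: <chi, chi> = 1.

Proof sketch: <chi, chi> = (1/|G|) sum_C |C| * |chi(C)|^2 = (1/9)[1*|1|^2 + 1*|exp(4*I*pi/9)|^2 + 1*|exp(8*I*pi/9)|^2 + 1*|exp(-2*I*pi/3)|^2 + 1*|exp(-2*I*pi/9)|^2 + 1*|exp(2*I*pi/9)|^2 + 1*|exp(2*I*pi/3)|^2 + 1*|exp(-8*I*pi/9)|^2 + 1*|exp(-4*I*pi/9)|^2]
  = (1/9)[(1) + (1) + (1) + (1) + (1) + (1) + (1) + (1) + (1)] = 9/9 = 1.
(Exp terms are combined using exp(i*s)*conj(exp(i*t)) = exp(i*(s-t)), and sums of them are collapsed using the identity that for every m > 1 the m distinct m-th roots of unity sum to 0, e.g. 1 + exp(2*I*pi/3) + exp(-2*I*pi/3) = 0.)
A character is irreducible iff <chi, chi> = 1, so this representation is irreducible.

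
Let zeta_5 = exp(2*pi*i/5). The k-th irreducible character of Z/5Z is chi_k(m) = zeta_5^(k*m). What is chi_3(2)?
chi_3(2) = zeta_5^6 = exp(2*I*pi/5)

Justification: chi_3(2) = zeta_5^(3*2) = zeta_5^6. Since zeta_5^5 = 1, this equals zeta_5^1 = exp(2*pi*i*1/5) = exp(2*I*pi/5).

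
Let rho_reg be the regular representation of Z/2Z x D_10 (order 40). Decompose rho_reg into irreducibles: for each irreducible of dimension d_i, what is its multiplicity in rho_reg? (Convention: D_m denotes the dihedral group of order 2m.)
Each irreducible V_i of dimension d_i appears with multiplicity d_i, i.e. rho_reg = (direct sum over all irreducibles V_i) d_i V_i. The irreducible dimensions for Z/2Z x D_10 are 1, 1, 1, 1, 1, 1, 1, 1, 2, 2, 2, 2, 2, 2, 2, 2: 8 irreducibles of dimension 1, each with multiplicity 1; 8 irreducibles of dimension 2, each with multiplicity 2. Total dimension 8*1*1 + 8*2*2 = 40 = |G|.

Argument: General theorem: in the regular representation of a finite group G, each irreducible appears with multiplicity equal to its dimension. Check: dim(rho_reg) = sum d_i^2 = 1 + 1 + 1 + 1 + 1 + 1 + 1 + 1 + 4 + 4 + 4 + 4 + 4 + 4 + 4 + 4 = 40 = |G|.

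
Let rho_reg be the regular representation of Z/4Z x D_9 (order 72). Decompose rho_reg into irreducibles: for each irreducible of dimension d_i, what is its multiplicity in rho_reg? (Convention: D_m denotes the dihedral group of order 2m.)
Each irreducible V_i of dimension d_i appears with multiplicity d_i, i.e. rho_reg = (direct sum over all irreducibles V_i) d_i V_i. The irreducible dimensions for Z/4Z x D_9 are 1, 1, 1, 1, 1, 1, 1, 1, 2, 2, 2, 2, 2, 2, 2, 2, 2, 2, 2, 2, 2, 2, 2, 2: 8 irreducibles of dimension 1, each with multiplicity 1; 16 irreducibles of dimension 2, each with multiplicity 2. Total dimension 8*1*1 + 16*2*2 = 72 = |G|.

Details: General theorem: in the regular representation of a finite group G, each irreducible appears with multiplicity equal to its dimension. Check: dim(rho_reg) = sum d_i^2 = 1 + 1 + 1 + 1 + 1 + 1 + 1 + 1 + 4 + 4 + 4 + 4 + 4 + 4 + 4 + 4 + 4 + 4 + 4 + 4 + 4 + 4 + 4 + 4 = 72 = |G|.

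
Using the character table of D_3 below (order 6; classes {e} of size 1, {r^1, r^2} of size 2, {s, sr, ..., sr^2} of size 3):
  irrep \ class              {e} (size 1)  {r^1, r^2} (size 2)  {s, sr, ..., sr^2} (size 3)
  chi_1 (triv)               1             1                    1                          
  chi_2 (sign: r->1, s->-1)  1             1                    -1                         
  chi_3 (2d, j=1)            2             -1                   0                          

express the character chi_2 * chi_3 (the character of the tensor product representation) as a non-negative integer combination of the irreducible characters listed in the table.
chi_2 tensor chi_3 = chi_3 (all other irreducibles have multiplicity 0).

Argument: The character of a tensor product is the pointwise product (chi_2 * chi_3)(C) = chi_2(C) * chi_3(C):
  {e}: (1)*(2), {r^1, r^2}: (1)*(-1), {s, sr, ..., sr^2}: (-1)*(0)
so (chi_2 * chi_3) takes values
  {e} -> 2, {r^1, r^2} -> -1, {s, sr, ..., sr^2} -> 0.
Now take the inner product of this character with each irreducible chi from the table, <chi_2*chi_3, chi> = (1/6) sum_C |C| (chi_2*chi_3)(C) conj(chi(C)):
  <chi_2*chi_3, chi_1> = (1/6)[1*(2)*conj(1) + 2*(-1)*conj(1) + 3*(0)*conj(1)]
      = (1/6)[(2) + (-2) + (0)] = 0/6 = 0
  <chi_2*chi_3, chi_2> = (1/6)[1*(2)*conj(1) + 2*(-1)*conj(1) + 3*(0)*conj(-1)]
      = (1/6)[(2) + (-2) + (0)] = 0/6 = 0
  <chi_2*chi_3, chi_3> = (1/6)[1*(2)*conj(2) + 2*(-1)*conj(-1) + 3*(0)*conj(0)]
      = (1/6)[(4) + (2) + (0)] = 6/6 = 1
Hence the multiplicities are chi_3: 1. Dimension check: dim(chi_2)*dim(chi_3) = 1*2 = 2 and sum (mult * dim) = 1*2 = 2.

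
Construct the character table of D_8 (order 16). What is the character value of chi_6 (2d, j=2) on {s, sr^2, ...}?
Conjugacy classes: {e} of size 1, {r^4} of size 1, {r^1, r^7} of size 2, {r^2, r^6} of size 2, {r^3, r^5} of size 2, {s, sr^2, ...} of size 4, {sr, sr^3, ...} of size 4.
Character table:
  irrep \ class              {e} (size 1)  {r^4} (size 1)  {r^1, r^7} (size 2)  {r^2, r^6} (size 2)  {r^3, r^5} (size 2)  {s, sr^2, ...} (size 4)  {sr, sr^3, ...} (size 4)
  chi_1 (triv)               1             1               1                    1                    1                    1                        1                       
  chi_2 (sign: r->1, s->-1)  1             1               1                    1                    1                    -1                       -1                      
  chi_3 (r->-1, s->1)        1             1               -1                   1                    -1                   1                        -1                      
  chi_4 (r->-1, s->-1)       1             1               -1                   1                    -1                   -1                       1                       
  chi_5 (2d, j=1)            2             -2              sqrt(2)              0                    -sqrt(2)             0                        0                       
  chi_6 (2d, j=2)            2             2               0                    -2                   0                    0                        0                       
  chi_7 (2d, j=3)            2             -2              -sqrt(2)             0                    sqrt(2)              0                        0                       

Spot check: chi_6 (2d, j=2) on {s, sr^2, ...} = 0.

Proof sketch: D_8 has order 2*8 = 16 with 7 conjugacy classes, hence 7 irreducibles. Sum of squared dims 1 + 1 + 1 + 1 + 4 + 4 + 4 = 16 = |G|. Linear characters come from the abelianisation; the 2-dimensional irreps have character r^k -> 2*cos(2*pi*j*k/8), reflections -> 0.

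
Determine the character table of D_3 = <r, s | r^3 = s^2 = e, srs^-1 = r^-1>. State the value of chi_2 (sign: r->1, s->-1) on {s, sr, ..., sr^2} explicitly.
Conjugacy classes: {e} of size 1, {r^1, r^2} of size 2, {s, sr, ..., sr^2} of size 3.
Character table:
  irrep \ class              {e} (size 1)  {r^1, r^2} (size 2)  {s, sr, ..., sr^2} (size 3)
  chi_1 (triv)               1             1                    1                          
  chi_2 (sign: r->1, s->-1)  1             1                    -1                         
  chi_3 (2d, j=1)            2             -1                   0                          

Spot check: chi_2 (sign: r->1, s->-1) on {s, sr, ..., sr^2} = -1.

Proof sketch: D_3 has order 2*3 = 6 with 3 conjugacy classes, hence 3 irreducibles. Sum of squared dims 1 + 1 + 4 = 6 = |G|. Linear characters come from the abelianisation; the 2-dimensional irreps have character r^k -> 2*cos(2*pi*j*k/3), reflections -> 0.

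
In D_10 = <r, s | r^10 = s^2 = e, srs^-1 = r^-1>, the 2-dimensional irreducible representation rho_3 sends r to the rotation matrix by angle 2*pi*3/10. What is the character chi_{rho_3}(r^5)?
chi_{rho_3}(r^5) = 2*cos(2*pi*3*5/10) = -2

Explanation: rho_3(r^5) is rotation by angle 2*pi*3*5/10, whose trace is 2*cos(2*pi*3*5/10) = -2.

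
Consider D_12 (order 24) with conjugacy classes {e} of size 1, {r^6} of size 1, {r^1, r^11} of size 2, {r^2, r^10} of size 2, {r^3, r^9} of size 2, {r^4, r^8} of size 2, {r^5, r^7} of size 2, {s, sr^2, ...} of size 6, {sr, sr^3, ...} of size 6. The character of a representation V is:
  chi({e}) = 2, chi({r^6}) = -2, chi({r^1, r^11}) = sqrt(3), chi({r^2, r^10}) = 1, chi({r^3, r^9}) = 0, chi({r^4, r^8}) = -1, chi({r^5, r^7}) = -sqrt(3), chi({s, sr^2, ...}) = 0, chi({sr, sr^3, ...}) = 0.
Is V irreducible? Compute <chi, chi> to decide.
Irreducible: <chi, chi> = 1.

Working: <chi, chi> = (1/|G|) sum_C |C| * |chi(C)|^2 = (1/24)[1*|2|^2 + 1*|-2|^2 + 2*|sqrt(3)|^2 + 2*|1|^2 + 2*|0|^2 + 2*|-1|^2 + 2*|-sqrt(3)|^2 + 6*|0|^2 + 6*|0|^2]
  = (1/24)[(4) + (4) + (6) + (2) + (0) + (2) + (6) + (0) + (0)] = 24/24 = 1.
A character is irreducible iff <chi, chi> = 1, so this representation is irreducible.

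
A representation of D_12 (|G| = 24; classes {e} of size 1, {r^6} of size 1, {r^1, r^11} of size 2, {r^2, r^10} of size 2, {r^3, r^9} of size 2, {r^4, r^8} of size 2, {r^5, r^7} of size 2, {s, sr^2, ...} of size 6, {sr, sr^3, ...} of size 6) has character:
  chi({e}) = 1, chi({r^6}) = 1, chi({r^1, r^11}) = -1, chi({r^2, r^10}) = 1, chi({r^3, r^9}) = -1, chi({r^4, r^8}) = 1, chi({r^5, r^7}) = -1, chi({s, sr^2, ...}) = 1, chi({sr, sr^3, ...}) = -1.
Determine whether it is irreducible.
Irreducible: <chi, chi> = 1.

Why: <chi, chi> = (1/|G|) sum_C |C| * |chi(C)|^2 = (1/24)[1*|1|^2 + 1*|1|^2 + 2*|-1|^2 + 2*|1|^2 + 2*|-1|^2 + 2*|1|^2 + 2*|-1|^2 + 6*|1|^2 + 6*|-1|^2]
  = (1/24)[(1) + (1) + (2) + (2) + (2) + (2) + (2) + (6) + (6)] = 24/24 = 1.
A character is irreducible iff <chi, chi> = 1, so this representation is irreducible.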